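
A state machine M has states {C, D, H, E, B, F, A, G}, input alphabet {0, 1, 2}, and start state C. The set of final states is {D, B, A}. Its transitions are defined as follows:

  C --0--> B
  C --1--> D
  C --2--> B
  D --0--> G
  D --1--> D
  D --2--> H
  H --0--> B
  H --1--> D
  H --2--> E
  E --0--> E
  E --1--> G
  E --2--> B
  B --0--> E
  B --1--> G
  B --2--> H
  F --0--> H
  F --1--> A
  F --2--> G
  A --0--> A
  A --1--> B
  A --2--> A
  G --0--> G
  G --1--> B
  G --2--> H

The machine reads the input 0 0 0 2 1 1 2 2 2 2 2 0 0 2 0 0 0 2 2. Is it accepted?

No

start at C
read '0': C → B
read '0': B → E
read '0': E → E
read '2': E → B
read '1': B → G
read '1': G → B
read '2': B → H
read '2': H → E
read '2': E → B
read '2': B → H
read '2': H → E
read '0': E → E
read '0': E → E
read '2': E → B
read '0': B → E
read '0': E → E
read '0': E → E
read '2': E → B
read '2': B → H
End state H is not accepting.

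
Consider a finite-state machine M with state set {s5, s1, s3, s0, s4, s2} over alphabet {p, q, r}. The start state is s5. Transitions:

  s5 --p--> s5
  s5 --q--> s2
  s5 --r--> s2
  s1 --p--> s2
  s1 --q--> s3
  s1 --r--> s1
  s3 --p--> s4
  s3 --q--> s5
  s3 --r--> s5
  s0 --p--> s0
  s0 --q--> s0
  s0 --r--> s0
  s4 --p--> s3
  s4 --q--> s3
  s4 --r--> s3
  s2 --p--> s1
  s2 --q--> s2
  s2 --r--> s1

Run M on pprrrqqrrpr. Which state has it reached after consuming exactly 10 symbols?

s5 → s5 → s5 → s2 → s1 → s1 → s3 → s5 → s2 → s1 → s2
After 10 symbols: s2.

s2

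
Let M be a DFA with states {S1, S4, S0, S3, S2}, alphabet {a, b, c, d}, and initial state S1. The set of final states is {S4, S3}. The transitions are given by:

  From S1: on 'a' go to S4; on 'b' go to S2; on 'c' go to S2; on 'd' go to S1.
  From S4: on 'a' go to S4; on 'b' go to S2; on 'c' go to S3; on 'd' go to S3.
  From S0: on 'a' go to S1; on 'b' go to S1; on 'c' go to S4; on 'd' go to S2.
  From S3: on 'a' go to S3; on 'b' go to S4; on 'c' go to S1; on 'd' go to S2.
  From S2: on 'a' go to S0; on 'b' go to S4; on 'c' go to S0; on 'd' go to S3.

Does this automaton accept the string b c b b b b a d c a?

No

Trace: S1 -b-> S2 -c-> S0 -b-> S1 -b-> S2 -b-> S4 -b-> S2 -a-> S0 -d-> S2 -c-> S0 -a-> S1
End state S1 is not accepting.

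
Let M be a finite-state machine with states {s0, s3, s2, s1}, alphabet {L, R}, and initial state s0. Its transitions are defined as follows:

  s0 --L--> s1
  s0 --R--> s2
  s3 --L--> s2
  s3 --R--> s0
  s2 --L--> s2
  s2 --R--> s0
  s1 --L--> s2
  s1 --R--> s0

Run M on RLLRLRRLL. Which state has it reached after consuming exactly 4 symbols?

s0

s0 → s2 → s2 → s2 → s0
After 4 symbols: s0.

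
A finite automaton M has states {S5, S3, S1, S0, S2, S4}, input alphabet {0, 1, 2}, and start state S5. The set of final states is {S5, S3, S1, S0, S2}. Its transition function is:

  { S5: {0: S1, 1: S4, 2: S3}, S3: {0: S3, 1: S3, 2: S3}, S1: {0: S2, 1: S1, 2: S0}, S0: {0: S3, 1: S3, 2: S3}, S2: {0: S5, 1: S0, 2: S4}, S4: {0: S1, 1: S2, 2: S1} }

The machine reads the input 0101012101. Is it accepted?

start at S5
read '0': S5 → S1
read '1': S1 → S1
read '0': S1 → S2
read '1': S2 → S0
read '0': S0 → S3
read '1': S3 → S3
read '2': S3 → S3
read '1': S3 → S3
read '0': S3 → S3
read '1': S3 → S3
End state S3 is accepting.

Yes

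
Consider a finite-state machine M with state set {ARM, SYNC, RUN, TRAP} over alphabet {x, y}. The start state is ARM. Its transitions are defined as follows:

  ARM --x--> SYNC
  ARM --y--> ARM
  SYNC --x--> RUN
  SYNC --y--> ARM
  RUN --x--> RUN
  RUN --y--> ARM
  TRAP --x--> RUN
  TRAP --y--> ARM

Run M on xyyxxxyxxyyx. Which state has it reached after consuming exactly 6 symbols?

RUN

Trace: ARM -x-> SYNC -y-> ARM -y-> ARM -x-> SYNC -x-> RUN -x-> RUN
After 6 symbols: RUN.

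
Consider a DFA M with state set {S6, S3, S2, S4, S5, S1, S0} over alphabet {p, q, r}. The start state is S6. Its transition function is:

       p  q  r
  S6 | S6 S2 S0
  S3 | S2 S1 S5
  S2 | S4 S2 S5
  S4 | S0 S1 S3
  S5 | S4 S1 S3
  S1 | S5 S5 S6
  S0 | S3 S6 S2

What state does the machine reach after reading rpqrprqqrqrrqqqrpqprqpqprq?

Trace: S6 -r-> S0 -p-> S3 -q-> S1 -r-> S6 -p-> S6 -r-> S0 -q-> S6 -q-> S2 -r-> S5 -q-> S1 -r-> S6 -r-> S0 -q-> S6 -q-> S2 -q-> S2 -r-> S5 -p-> S4 -q-> S1 -p-> S5 -r-> S3 -q-> S1 -p-> S5 -q-> S1 -p-> S5 -r-> S3 -q-> S1

S1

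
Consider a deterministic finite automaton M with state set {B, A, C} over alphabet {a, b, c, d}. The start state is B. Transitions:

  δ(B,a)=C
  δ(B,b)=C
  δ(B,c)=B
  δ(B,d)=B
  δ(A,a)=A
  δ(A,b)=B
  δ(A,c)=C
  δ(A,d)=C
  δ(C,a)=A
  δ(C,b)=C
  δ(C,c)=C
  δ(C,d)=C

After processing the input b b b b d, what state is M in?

B → C → C → C → C → C

C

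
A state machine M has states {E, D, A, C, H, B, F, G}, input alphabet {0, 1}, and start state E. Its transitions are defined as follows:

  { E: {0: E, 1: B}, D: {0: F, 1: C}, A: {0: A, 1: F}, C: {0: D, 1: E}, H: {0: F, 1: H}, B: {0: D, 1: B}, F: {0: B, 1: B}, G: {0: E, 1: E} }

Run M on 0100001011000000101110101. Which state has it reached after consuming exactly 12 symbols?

E

E → E → B → D → F → B → D → C → D → C → E → E → E
After 12 symbols: E.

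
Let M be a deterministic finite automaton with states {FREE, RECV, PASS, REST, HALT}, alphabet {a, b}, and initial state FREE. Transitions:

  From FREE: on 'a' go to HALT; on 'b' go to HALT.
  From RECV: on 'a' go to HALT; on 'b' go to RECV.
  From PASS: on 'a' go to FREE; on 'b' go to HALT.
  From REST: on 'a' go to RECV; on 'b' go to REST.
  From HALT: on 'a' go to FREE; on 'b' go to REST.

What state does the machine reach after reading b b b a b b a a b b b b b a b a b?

start at FREE
read 'b': FREE → HALT
read 'b': HALT → REST
read 'b': REST → REST
read 'a': REST → RECV
read 'b': RECV → RECV
read 'b': RECV → RECV
read 'a': RECV → HALT
read 'a': HALT → FREE
read 'b': FREE → HALT
read 'b': HALT → REST
read 'b': REST → REST
read 'b': REST → REST
read 'b': REST → REST
read 'a': REST → RECV
read 'b': RECV → RECV
read 'a': RECV → HALT
read 'b': HALT → REST

REST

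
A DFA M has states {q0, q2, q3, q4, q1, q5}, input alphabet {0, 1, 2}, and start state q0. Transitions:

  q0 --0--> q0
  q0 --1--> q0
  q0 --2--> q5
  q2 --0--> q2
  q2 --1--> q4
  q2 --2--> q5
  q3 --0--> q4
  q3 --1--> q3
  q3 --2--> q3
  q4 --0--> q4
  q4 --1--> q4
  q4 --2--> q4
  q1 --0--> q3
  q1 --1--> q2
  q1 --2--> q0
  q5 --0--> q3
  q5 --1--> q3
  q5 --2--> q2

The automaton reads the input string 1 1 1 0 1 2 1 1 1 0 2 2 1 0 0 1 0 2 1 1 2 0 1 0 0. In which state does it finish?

q4

Trace: q0 -1-> q0 -1-> q0 -1-> q0 -0-> q0 -1-> q0 -2-> q5 -1-> q3 -1-> q3 -1-> q3 -0-> q4 -2-> q4 -2-> q4 -1-> q4 -0-> q4 -0-> q4 -1-> q4 -0-> q4 -2-> q4 -1-> q4 -1-> q4 -2-> q4 -0-> q4 -1-> q4 -0-> q4 -0-> q4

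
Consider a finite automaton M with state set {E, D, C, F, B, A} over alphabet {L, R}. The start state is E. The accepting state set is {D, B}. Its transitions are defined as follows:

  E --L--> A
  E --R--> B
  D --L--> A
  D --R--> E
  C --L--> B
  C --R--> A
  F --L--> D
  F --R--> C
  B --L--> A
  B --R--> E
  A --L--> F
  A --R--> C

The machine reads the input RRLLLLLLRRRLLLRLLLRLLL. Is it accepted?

Yes

start at E
read 'R': E → B
read 'R': B → E
read 'L': E → A
read 'L': A → F
read 'L': F → D
read 'L': D → A
read 'L': A → F
read 'L': F → D
read 'R': D → E
read 'R': E → B
read 'R': B → E
read 'L': E → A
read 'L': A → F
read 'L': F → D
read 'R': D → E
read 'L': E → A
read 'L': A → F
read 'L': F → D
read 'R': D → E
read 'L': E → A
read 'L': A → F
read 'L': F → D
End state D is accepting.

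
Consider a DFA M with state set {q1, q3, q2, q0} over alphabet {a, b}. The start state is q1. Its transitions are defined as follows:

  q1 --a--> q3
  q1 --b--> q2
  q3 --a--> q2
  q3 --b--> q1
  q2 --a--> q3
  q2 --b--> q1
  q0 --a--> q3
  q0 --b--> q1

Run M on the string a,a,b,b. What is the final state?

q2

Trace: q1 -a-> q3 -a-> q2 -b-> q1 -b-> q2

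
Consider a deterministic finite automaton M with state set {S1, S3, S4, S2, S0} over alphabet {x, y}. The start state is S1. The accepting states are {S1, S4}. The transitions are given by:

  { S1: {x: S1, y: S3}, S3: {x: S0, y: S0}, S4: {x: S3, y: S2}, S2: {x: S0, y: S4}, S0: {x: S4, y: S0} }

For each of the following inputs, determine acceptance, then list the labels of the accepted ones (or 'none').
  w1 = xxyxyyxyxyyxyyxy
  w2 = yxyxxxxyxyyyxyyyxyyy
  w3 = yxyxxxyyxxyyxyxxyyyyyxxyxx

w3

w1: Trace: S1 -x-> S1 -x-> S1 -y-> S3 -x-> S0 -y-> S0 -y-> S0 -x-> S4 -y-> S2 -x-> S0 -y-> S0 -y-> S0 -x-> S4 -y-> S2 -y-> S4 -x-> S3 -y-> S0  → end S0, rejected
w2: Trace: S1 -y-> S3 -x-> S0 -y-> S0 -x-> S4 -x-> S3 -x-> S0 -x-> S4 -y-> S2 -x-> S0 -y-> S0 -y-> S0 -y-> S0 -x-> S4 -y-> S2 -y-> S4 -y-> S2 -x-> S0 -y-> S0 -y-> S0 -y-> S0  → end S0, rejected
w3: Trace: S1 -y-> S3 -x-> S0 -y-> S0 -x-> S4 -x-> S3 -x-> S0 -y-> S0 -y-> S0 -x-> S4 -x-> S3 -y-> S0 -y-> S0 -x-> S4 -y-> S2 -x-> S0 -x-> S4 -y-> S2 -y-> S4 -y-> S2 -y-> S4 -y-> S2 -x-> S0 -x-> S4 -y-> S2 -x-> S0 -x-> S4  → end S4, accepted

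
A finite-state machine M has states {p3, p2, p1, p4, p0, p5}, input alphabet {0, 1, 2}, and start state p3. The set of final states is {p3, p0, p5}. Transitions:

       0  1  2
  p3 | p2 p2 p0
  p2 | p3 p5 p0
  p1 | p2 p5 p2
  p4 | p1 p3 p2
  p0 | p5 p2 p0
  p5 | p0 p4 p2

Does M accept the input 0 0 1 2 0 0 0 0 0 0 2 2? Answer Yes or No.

Yes

Trace: p3 -0-> p2 -0-> p3 -1-> p2 -2-> p0 -0-> p5 -0-> p0 -0-> p5 -0-> p0 -0-> p5 -0-> p0 -2-> p0 -2-> p0
End state p0 is accepting.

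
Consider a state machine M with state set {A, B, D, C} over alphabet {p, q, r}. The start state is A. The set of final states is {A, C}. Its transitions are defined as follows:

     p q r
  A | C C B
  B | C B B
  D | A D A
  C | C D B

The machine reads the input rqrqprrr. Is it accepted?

No

Trace: A -r-> B -q-> B -r-> B -q-> B -p-> C -r-> B -r-> B -r-> B
End state B is not accepting.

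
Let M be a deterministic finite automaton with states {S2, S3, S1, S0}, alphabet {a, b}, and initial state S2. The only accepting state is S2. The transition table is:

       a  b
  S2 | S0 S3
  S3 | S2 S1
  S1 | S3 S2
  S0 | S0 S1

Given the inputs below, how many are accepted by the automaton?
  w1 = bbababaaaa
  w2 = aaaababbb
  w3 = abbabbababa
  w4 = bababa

w1: Trace: S2 -b-> S3 -b-> S1 -a-> S3 -b-> S1 -a-> S3 -b-> S1 -a-> S3 -a-> S2 -a-> S0 -a-> S0  → end S0, rejected
w2: Trace: S2 -a-> S0 -a-> S0 -a-> S0 -a-> S0 -b-> S1 -a-> S3 -b-> S1 -b-> S2 -b-> S3  → end S3, rejected
w3: Trace: S2 -a-> S0 -b-> S1 -b-> S2 -a-> S0 -b-> S1 -b-> S2 -a-> S0 -b-> S1 -a-> S3 -b-> S1 -a-> S3  → end S3, rejected
w4: Trace: S2 -b-> S3 -a-> S2 -b-> S3 -a-> S2 -b-> S3 -a-> S2  → end S2, accepted

1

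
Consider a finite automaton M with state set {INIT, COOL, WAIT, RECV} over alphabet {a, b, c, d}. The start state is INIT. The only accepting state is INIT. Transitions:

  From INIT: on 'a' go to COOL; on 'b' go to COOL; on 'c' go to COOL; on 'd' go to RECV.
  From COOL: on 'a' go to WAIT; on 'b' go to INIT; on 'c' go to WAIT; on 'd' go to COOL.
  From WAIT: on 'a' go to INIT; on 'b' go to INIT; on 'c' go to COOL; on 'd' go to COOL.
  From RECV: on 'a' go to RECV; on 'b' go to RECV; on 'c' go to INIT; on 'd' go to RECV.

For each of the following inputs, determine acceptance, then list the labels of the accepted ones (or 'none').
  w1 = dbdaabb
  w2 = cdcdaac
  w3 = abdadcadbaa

w1: INIT → RECV → RECV → RECV → RECV → RECV → RECV → RECV  → end RECV, rejected
w2: INIT → COOL → COOL → WAIT → COOL → WAIT → INIT → COOL  → end COOL, rejected
w3: INIT → COOL → INIT → RECV → RECV → RECV → INIT → COOL → COOL → INIT → COOL → WAIT  → end WAIT, rejected

none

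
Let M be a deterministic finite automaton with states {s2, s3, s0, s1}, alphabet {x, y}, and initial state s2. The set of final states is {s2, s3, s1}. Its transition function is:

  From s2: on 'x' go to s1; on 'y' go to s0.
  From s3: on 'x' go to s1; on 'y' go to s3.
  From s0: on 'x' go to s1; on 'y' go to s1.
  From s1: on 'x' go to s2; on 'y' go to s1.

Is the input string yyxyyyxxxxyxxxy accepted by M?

No

Trace: s2 -y-> s0 -y-> s1 -x-> s2 -y-> s0 -y-> s1 -y-> s1 -x-> s2 -x-> s1 -x-> s2 -x-> s1 -y-> s1 -x-> s2 -x-> s1 -x-> s2 -y-> s0
End state s0 is not accepting.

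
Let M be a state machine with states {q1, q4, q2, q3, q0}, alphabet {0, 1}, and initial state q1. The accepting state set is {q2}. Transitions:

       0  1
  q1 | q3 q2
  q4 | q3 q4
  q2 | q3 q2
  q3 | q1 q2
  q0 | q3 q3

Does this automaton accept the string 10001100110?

q1 → q2 → q3 → q1 → q3 → q2 → q2 → q3 → q1 → q2 → q2 → q3
End state q3 is not accepting.

No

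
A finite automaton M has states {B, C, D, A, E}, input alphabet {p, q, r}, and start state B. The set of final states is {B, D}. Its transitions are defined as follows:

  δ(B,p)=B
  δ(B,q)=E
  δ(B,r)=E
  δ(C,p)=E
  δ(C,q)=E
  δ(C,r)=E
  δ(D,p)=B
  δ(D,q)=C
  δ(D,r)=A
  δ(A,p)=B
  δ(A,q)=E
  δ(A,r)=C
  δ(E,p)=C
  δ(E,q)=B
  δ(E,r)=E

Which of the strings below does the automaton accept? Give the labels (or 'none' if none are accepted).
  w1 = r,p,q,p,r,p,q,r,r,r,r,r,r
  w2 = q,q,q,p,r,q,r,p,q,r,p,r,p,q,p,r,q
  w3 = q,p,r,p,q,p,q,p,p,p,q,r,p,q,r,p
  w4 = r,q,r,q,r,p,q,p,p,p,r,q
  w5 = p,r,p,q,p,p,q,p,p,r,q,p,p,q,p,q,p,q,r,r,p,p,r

w2, w4

w1:
  start at B
  read 'r': B → E
  read 'p': E → C
  read 'q': C → E
  read 'p': E → C
  read 'r': C → E
  read 'p': E → C
  read 'q': C → E
  read 'r': E → E
  read 'r': E → E
  read 'r': E → E
  read 'r': E → E
  read 'r': E → E
  read 'r': E → E
  end E, rejected
w2:
  start at B
  read 'q': B → E
  read 'q': E → B
  read 'q': B → E
  read 'p': E → C
  read 'r': C → E
  read 'q': E → B
  read 'r': B → E
  read 'p': E → C
  read 'q': C → E
  read 'r': E → E
  read 'p': E → C
  read 'r': C → E
  read 'p': E → C
  read 'q': C → E
  read 'p': E → C
  read 'r': C → E
  read 'q': E → B
  end B, accepted
w3:
  start at B
  read 'q': B → E
  read 'p': E → C
  read 'r': C → E
  read 'p': E → C
  read 'q': C → E
  read 'p': E → C
  read 'q': C → E
  read 'p': E → C
  read 'p': C → E
  read 'p': E → C
  read 'q': C → E
  read 'r': E → E
  read 'p': E → C
  read 'q': C → E
  read 'r': E → E
  read 'p': E → C
  end C, rejected
w4:
  start at B
  read 'r': B → E
  read 'q': E → B
  read 'r': B → E
  read 'q': E → B
  read 'r': B → E
  read 'p': E → C
  read 'q': C → E
  read 'p': E → C
  read 'p': C → E
  read 'p': E → C
  read 'r': C → E
  read 'q': E → B
  end B, accepted
w5:
  start at B
  read 'p': B → B
  read 'r': B → E
  read 'p': E → C
  read 'q': C → E
  read 'p': E → C
  read 'p': C → E
  read 'q': E → B
  read 'p': B → B
  read 'p': B → B
  read 'r': B → E
  read 'q': E → B
  read 'p': B → B
  read 'p': B → B
  read 'q': B → E
  read 'p': E → C
  read 'q': C → E
  read 'p': E → C
  read 'q': C → E
  read 'r': E → E
  read 'r': E → E
  read 'p': E → C
  read 'p': C → E
  read 'r': E → E
  end E, rejected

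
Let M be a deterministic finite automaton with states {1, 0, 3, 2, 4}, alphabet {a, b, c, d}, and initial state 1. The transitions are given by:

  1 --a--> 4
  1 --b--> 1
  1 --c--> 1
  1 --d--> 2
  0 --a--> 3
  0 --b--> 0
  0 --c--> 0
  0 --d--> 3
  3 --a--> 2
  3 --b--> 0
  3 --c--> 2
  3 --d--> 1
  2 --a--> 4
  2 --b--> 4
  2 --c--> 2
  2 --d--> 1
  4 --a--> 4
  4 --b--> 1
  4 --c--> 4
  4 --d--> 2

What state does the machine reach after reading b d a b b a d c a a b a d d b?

1

1 → 1 → 2 → 4 → 1 → 1 → 4 → 2 → 2 → 4 → 4 → 1 → 4 → 2 → 1 → 1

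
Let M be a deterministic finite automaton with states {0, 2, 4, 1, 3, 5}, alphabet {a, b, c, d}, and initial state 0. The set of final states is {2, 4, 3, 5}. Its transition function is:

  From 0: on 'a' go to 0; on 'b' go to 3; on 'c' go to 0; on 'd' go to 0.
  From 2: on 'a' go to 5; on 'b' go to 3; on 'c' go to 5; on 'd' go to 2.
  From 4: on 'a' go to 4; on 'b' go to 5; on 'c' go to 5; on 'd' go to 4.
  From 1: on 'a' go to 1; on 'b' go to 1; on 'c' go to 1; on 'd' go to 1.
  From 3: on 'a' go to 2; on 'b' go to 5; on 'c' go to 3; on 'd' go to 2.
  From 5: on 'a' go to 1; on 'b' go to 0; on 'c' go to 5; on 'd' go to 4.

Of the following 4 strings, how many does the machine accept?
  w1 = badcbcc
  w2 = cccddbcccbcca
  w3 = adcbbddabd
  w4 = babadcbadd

1

w1: Trace: 0 -b-> 3 -a-> 2 -d-> 2 -c-> 5 -b-> 0 -c-> 0 -c-> 0  → end 0, rejected
w2: Trace: 0 -c-> 0 -c-> 0 -c-> 0 -d-> 0 -d-> 0 -b-> 3 -c-> 3 -c-> 3 -c-> 3 -b-> 5 -c-> 5 -c-> 5 -a-> 1  → end 1, rejected
w3: Trace: 0 -a-> 0 -d-> 0 -c-> 0 -b-> 3 -b-> 5 -d-> 4 -d-> 4 -a-> 4 -b-> 5 -d-> 4  → end 4, accepted
w4: Trace: 0 -b-> 3 -a-> 2 -b-> 3 -a-> 2 -d-> 2 -c-> 5 -b-> 0 -a-> 0 -d-> 0 -d-> 0  → end 0, rejected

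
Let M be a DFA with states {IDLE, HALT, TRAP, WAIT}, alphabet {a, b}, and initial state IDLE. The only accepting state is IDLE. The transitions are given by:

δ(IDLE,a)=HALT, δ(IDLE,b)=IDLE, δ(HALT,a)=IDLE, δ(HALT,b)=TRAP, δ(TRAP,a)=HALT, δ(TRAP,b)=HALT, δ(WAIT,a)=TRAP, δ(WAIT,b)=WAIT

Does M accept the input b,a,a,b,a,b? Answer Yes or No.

Trace: IDLE -b-> IDLE -a-> HALT -a-> IDLE -b-> IDLE -a-> HALT -b-> TRAP
End state TRAP is not accepting.

No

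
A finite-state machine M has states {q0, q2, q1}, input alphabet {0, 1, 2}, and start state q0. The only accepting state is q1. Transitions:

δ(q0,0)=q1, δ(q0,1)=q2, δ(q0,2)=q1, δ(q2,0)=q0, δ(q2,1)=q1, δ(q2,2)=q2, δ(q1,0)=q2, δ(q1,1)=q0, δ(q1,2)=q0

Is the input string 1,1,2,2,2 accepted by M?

Trace: q0 -1-> q2 -1-> q1 -2-> q0 -2-> q1 -2-> q0
End state q0 is not accepting.

No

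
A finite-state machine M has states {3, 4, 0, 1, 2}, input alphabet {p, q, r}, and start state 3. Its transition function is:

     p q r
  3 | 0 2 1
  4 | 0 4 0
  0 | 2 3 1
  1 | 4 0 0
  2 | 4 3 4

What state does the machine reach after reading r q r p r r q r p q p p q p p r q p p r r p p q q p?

3 → 1 → 0 → 1 → 4 → 0 → 1 → 0 → 1 → 4 → 4 → 0 → 2 → 3 → 0 → 2 → 4 → 4 → 0 → 2 → 4 → 0 → 2 → 4 → 4 → 4 → 0

0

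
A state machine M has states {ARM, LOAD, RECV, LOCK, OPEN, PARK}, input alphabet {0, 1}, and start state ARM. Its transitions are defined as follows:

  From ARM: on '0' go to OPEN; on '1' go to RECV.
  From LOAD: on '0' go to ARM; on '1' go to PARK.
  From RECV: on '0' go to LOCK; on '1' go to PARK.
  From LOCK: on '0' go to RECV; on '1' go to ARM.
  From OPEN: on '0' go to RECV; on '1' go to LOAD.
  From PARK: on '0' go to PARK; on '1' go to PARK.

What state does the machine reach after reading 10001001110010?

start at ARM
read '1': ARM → RECV
read '0': RECV → LOCK
read '0': LOCK → RECV
read '0': RECV → LOCK
read '1': LOCK → ARM
read '0': ARM → OPEN
read '0': OPEN → RECV
read '1': RECV → PARK
read '1': PARK → PARK
read '1': PARK → PARK
read '0': PARK → PARK
read '0': PARK → PARK
read '1': PARK → PARK
read '0': PARK → PARK

PARK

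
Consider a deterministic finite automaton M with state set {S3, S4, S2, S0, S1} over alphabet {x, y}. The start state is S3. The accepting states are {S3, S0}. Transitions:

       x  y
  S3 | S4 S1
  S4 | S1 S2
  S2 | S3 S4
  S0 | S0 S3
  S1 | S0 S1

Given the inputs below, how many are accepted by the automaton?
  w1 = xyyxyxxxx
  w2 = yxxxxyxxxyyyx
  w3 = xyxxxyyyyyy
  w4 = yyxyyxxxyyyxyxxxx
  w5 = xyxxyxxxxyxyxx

3

w1: Trace: S3 -x-> S4 -y-> S2 -y-> S4 -x-> S1 -y-> S1 -x-> S0 -x-> S0 -x-> S0 -x-> S0  → end S0, accepted
w2: Trace: S3 -y-> S1 -x-> S0 -x-> S0 -x-> S0 -x-> S0 -y-> S3 -x-> S4 -x-> S1 -x-> S0 -y-> S3 -y-> S1 -y-> S1 -x-> S0  → end S0, accepted
w3: Trace: S3 -x-> S4 -y-> S2 -x-> S3 -x-> S4 -x-> S1 -y-> S1 -y-> S1 -y-> S1 -y-> S1 -y-> S1 -y-> S1  → end S1, rejected
w4: Trace: S3 -y-> S1 -y-> S1 -x-> S0 -y-> S3 -y-> S1 -x-> S0 -x-> S0 -x-> S0 -y-> S3 -y-> S1 -y-> S1 -x-> S0 -y-> S3 -x-> S4 -x-> S1 -x-> S0 -x-> S0  → end S0, accepted
w5: Trace: S3 -x-> S4 -y-> S2 -x-> S3 -x-> S4 -y-> S2 -x-> S3 -x-> S4 -x-> S1 -x-> S0 -y-> S3 -x-> S4 -y-> S2 -x-> S3 -x-> S4  → end S4, rejected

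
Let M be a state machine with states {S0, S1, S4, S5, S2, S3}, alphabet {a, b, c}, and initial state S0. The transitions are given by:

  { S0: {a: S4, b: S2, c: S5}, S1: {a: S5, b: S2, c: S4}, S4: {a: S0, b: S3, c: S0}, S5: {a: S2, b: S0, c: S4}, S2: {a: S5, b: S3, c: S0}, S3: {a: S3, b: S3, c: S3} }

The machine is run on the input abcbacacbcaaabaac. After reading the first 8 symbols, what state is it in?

S3

S0 → S4 → S3 → S3 → S3 → S3 → S3 → S3 → S3
After 8 symbols: S3.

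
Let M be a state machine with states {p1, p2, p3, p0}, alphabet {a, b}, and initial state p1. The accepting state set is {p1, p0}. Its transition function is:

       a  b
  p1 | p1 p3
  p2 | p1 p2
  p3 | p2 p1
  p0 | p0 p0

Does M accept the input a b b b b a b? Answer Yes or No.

Trace: p1 -a-> p1 -b-> p3 -b-> p1 -b-> p3 -b-> p1 -a-> p1 -b-> p3
End state p3 is not accepting.

No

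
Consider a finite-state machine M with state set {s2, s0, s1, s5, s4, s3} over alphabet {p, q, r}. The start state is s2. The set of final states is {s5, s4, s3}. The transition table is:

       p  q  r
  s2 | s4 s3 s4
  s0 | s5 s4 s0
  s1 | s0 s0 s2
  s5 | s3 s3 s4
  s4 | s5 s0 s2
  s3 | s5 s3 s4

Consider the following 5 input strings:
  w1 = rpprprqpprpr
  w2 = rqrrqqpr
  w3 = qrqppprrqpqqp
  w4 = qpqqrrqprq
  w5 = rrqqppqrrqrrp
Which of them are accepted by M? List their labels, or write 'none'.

w1: Trace: s2 -r-> s4 -p-> s5 -p-> s3 -r-> s4 -p-> s5 -r-> s4 -q-> s0 -p-> s5 -p-> s3 -r-> s4 -p-> s5 -r-> s4  → end s4, accepted
w2: Trace: s2 -r-> s4 -q-> s0 -r-> s0 -r-> s0 -q-> s4 -q-> s0 -p-> s5 -r-> s4  → end s4, accepted
w3: Trace: s2 -q-> s3 -r-> s4 -q-> s0 -p-> s5 -p-> s3 -p-> s5 -r-> s4 -r-> s2 -q-> s3 -p-> s5 -q-> s3 -q-> s3 -p-> s5  → end s5, accepted
w4: Trace: s2 -q-> s3 -p-> s5 -q-> s3 -q-> s3 -r-> s4 -r-> s2 -q-> s3 -p-> s5 -r-> s4 -q-> s0  → end s0, rejected
w5: Trace: s2 -r-> s4 -r-> s2 -q-> s3 -q-> s3 -p-> s5 -p-> s3 -q-> s3 -r-> s4 -r-> s2 -q-> s3 -r-> s4 -r-> s2 -p-> s4  → end s4, accepted

w1, w2, w3, w5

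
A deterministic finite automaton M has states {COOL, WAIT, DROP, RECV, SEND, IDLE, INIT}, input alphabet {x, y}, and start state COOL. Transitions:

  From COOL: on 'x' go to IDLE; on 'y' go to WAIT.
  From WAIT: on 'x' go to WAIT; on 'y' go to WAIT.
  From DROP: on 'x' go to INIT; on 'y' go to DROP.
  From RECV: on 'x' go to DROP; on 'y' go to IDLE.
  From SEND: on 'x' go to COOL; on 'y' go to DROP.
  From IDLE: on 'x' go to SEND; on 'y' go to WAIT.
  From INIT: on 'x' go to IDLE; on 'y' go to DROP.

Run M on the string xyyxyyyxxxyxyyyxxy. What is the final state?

start at COOL
read 'x': COOL → IDLE
read 'y': IDLE → WAIT
read 'y': WAIT → WAIT
read 'x': WAIT → WAIT
read 'y': WAIT → WAIT
read 'y': WAIT → WAIT
read 'y': WAIT → WAIT
read 'x': WAIT → WAIT
read 'x': WAIT → WAIT
read 'x': WAIT → WAIT
read 'y': WAIT → WAIT
read 'x': WAIT → WAIT
read 'y': WAIT → WAIT
read 'y': WAIT → WAIT
read 'y': WAIT → WAIT
read 'x': WAIT → WAIT
read 'x': WAIT → WAIT
read 'y': WAIT → WAIT

WAIT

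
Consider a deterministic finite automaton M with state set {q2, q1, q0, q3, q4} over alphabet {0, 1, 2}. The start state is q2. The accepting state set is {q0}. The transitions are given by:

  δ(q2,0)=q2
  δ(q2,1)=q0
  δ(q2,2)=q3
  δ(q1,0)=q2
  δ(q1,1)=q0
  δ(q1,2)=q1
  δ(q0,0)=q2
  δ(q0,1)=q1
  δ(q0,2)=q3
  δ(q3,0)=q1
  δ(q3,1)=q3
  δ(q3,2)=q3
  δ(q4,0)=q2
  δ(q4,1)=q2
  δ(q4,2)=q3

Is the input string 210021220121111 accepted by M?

No

start at q2
read '2': q2 → q3
read '1': q3 → q3
read '0': q3 → q1
read '0': q1 → q2
read '2': q2 → q3
read '1': q3 → q3
read '2': q3 → q3
read '2': q3 → q3
read '0': q3 → q1
read '1': q1 → q0
read '2': q0 → q3
read '1': q3 → q3
read '1': q3 → q3
read '1': q3 → q3
read '1': q3 → q3
End state q3 is not accepting.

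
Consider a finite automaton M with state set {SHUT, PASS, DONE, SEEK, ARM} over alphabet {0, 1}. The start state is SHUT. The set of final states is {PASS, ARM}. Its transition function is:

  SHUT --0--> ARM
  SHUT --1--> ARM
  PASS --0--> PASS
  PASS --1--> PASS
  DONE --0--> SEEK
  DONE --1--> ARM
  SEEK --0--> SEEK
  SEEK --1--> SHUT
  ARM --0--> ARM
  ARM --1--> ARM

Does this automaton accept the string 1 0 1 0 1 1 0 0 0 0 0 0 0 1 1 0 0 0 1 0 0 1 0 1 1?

Yes

start at SHUT
read '1': SHUT → ARM
read '0': ARM → ARM
read '1': ARM → ARM
read '0': ARM → ARM
read '1': ARM → ARM
read '1': ARM → ARM
read '0': ARM → ARM
read '0': ARM → ARM
read '0': ARM → ARM
read '0': ARM → ARM
read '0': ARM → ARM
read '0': ARM → ARM
read '0': ARM → ARM
read '1': ARM → ARM
read '1': ARM → ARM
read '0': ARM → ARM
read '0': ARM → ARM
read '0': ARM → ARM
read '1': ARM → ARM
read '0': ARM → ARM
read '0': ARM → ARM
read '1': ARM → ARM
read '0': ARM → ARM
read '1': ARM → ARM
read '1': ARM → ARM
End state ARM is accepting.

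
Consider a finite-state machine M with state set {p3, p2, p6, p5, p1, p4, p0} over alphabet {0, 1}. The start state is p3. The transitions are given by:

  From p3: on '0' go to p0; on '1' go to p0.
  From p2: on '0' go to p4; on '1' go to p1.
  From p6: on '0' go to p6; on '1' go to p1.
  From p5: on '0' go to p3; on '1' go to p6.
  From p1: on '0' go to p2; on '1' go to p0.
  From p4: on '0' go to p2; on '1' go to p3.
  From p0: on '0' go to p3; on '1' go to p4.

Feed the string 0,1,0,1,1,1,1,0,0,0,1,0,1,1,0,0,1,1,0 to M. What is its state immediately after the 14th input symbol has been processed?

p0

start at p3
read '0': p3 → p0
read '1': p0 → p4
read '0': p4 → p2
read '1': p2 → p1
read '1': p1 → p0
read '1': p0 → p4
read '1': p4 → p3
read '0': p3 → p0
read '0': p0 → p3
read '0': p3 → p0
read '1': p0 → p4
read '0': p4 → p2
read '1': p2 → p1
read '1': p1 → p0
After 14 symbols: p0.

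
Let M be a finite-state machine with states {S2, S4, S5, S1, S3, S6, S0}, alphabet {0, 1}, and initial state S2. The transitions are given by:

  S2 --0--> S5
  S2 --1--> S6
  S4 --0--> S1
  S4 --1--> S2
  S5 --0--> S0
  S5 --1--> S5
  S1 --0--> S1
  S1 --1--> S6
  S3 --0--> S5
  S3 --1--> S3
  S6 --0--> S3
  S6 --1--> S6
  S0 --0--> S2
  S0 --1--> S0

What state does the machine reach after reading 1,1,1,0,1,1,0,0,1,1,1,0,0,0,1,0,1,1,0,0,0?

S0

start at S2
read '1': S2 → S6
read '1': S6 → S6
read '1': S6 → S6
read '0': S6 → S3
read '1': S3 → S3
read '1': S3 → S3
read '0': S3 → S5
read '0': S5 → S0
read '1': S0 → S0
read '1': S0 → S0
read '1': S0 → S0
read '0': S0 → S2
read '0': S2 → S5
read '0': S5 → S0
read '1': S0 → S0
read '0': S0 → S2
read '1': S2 → S6
read '1': S6 → S6
read '0': S6 → S3
read '0': S3 → S5
read '0': S5 → S0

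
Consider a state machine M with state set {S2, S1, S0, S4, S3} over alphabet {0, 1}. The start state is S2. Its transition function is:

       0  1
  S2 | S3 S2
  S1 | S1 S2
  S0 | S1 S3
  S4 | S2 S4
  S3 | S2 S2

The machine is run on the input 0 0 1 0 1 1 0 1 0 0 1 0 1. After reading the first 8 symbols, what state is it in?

S2

Trace: S2 -0-> S3 -0-> S2 -1-> S2 -0-> S3 -1-> S2 -1-> S2 -0-> S3 -1-> S2
After 8 symbols: S2.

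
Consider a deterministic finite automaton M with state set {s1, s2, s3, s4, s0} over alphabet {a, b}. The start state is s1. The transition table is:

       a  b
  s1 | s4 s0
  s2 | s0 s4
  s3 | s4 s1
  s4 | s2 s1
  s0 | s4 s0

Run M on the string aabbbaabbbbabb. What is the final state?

start at s1
read 'a': s1 → s4
read 'a': s4 → s2
read 'b': s2 → s4
read 'b': s4 → s1
read 'b': s1 → s0
read 'a': s0 → s4
read 'a': s4 → s2
read 'b': s2 → s4
read 'b': s4 → s1
read 'b': s1 → s0
read 'b': s0 → s0
read 'a': s0 → s4
read 'b': s4 → s1
read 'b': s1 → s0

s0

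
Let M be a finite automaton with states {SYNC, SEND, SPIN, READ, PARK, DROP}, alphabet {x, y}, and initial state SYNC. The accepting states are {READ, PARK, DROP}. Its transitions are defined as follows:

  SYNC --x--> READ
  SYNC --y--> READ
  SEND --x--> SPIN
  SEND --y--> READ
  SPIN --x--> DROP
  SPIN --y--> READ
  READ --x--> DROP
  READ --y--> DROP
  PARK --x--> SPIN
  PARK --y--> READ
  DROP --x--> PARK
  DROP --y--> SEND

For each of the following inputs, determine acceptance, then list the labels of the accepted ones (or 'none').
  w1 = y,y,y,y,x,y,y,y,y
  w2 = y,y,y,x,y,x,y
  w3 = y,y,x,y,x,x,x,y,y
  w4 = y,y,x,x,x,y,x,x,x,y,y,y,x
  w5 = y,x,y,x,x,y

w1: Trace: SYNC -y-> READ -y-> DROP -y-> SEND -y-> READ -x-> DROP -y-> SEND -y-> READ -y-> DROP -y-> SEND  → end SEND, rejected
w2: Trace: SYNC -y-> READ -y-> DROP -y-> SEND -x-> SPIN -y-> READ -x-> DROP -y-> SEND  → end SEND, rejected
w3: Trace: SYNC -y-> READ -y-> DROP -x-> PARK -y-> READ -x-> DROP -x-> PARK -x-> SPIN -y-> READ -y-> DROP  → end DROP, accepted
w4: Trace: SYNC -y-> READ -y-> DROP -x-> PARK -x-> SPIN -x-> DROP -y-> SEND -x-> SPIN -x-> DROP -x-> PARK -y-> READ -y-> DROP -y-> SEND -x-> SPIN  → end SPIN, rejected
w5: Trace: SYNC -y-> READ -x-> DROP -y-> SEND -x-> SPIN -x-> DROP -y-> SEND  → end SEND, rejected

w3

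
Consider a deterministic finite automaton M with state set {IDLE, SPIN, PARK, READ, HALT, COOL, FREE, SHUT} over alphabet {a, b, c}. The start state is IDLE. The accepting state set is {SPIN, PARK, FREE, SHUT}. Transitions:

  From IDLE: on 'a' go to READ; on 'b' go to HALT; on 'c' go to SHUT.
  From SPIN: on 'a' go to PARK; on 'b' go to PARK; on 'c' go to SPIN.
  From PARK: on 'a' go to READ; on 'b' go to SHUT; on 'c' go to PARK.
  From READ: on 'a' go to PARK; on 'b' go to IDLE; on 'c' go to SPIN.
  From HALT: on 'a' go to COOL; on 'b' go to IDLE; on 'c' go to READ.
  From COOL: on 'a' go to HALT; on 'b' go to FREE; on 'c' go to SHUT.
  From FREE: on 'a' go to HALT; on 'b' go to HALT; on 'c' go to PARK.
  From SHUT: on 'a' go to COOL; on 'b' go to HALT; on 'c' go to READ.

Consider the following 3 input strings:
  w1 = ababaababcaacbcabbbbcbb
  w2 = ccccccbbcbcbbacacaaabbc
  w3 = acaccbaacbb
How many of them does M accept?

w1: IDLE → READ → IDLE → READ → IDLE → READ → PARK → SHUT → COOL → FREE → PARK → READ → PARK → PARK → SHUT → READ → PARK → SHUT → HALT → IDLE → HALT → READ → IDLE → HALT  → end HALT, rejected
w2: IDLE → SHUT → READ → SPIN → SPIN → SPIN → SPIN → PARK → SHUT → READ → IDLE → SHUT → HALT → IDLE → READ → SPIN → PARK → PARK → READ → PARK → READ → IDLE → HALT → READ  → end READ, rejected
w3: IDLE → READ → SPIN → PARK → PARK → PARK → SHUT → COOL → HALT → READ → IDLE → HALT  → end HALT, rejected

0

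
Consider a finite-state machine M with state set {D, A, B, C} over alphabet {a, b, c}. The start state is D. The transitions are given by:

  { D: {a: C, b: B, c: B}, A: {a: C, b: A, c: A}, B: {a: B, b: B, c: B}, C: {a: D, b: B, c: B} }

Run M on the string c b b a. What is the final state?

B

start at D
read 'c': D → B
read 'b': B → B
read 'b': B → B
read 'a': B → B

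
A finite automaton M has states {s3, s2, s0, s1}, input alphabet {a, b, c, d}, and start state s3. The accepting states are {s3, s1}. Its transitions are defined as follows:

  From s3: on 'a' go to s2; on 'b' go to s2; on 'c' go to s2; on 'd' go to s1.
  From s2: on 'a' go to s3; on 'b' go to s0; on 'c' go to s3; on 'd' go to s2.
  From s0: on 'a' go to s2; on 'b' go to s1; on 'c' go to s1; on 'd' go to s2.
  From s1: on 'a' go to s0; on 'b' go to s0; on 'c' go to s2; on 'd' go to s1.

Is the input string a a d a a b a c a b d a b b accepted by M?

No

start at s3
read 'a': s3 → s2
read 'a': s2 → s3
read 'd': s3 → s1
read 'a': s1 → s0
read 'a': s0 → s2
read 'b': s2 → s0
read 'a': s0 → s2
read 'c': s2 → s3
read 'a': s3 → s2
read 'b': s2 → s0
read 'd': s0 → s2
read 'a': s2 → s3
read 'b': s3 → s2
read 'b': s2 → s0
End state s0 is not accepting.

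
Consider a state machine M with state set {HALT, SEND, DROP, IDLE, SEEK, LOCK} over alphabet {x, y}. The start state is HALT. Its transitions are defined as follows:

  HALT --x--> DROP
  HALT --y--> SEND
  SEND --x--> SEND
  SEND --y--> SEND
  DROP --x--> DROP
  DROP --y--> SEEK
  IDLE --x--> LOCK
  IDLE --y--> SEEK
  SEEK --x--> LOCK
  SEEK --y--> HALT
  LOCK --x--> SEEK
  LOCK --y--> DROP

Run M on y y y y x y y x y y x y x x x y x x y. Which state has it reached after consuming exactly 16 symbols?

start at HALT
read 'y': HALT → SEND
read 'y': SEND → SEND
read 'y': SEND → SEND
read 'y': SEND → SEND
read 'x': SEND → SEND
read 'y': SEND → SEND
read 'y': SEND → SEND
read 'x': SEND → SEND
read 'y': SEND → SEND
read 'y': SEND → SEND
read 'x': SEND → SEND
read 'y': SEND → SEND
read 'x': SEND → SEND
read 'x': SEND → SEND
read 'x': SEND → SEND
read 'y': SEND → SEND
After 16 symbols: SEND.

SEND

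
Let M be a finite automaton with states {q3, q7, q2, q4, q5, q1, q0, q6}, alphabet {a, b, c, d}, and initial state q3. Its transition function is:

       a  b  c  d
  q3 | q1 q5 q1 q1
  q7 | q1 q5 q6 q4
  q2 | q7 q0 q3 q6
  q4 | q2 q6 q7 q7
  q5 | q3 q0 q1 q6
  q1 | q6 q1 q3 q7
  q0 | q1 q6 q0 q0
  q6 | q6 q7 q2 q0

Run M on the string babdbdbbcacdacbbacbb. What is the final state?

q6

Trace: q3 -b-> q5 -a-> q3 -b-> q5 -d-> q6 -b-> q7 -d-> q4 -b-> q6 -b-> q7 -c-> q6 -a-> q6 -c-> q2 -d-> q6 -a-> q6 -c-> q2 -b-> q0 -b-> q6 -a-> q6 -c-> q2 -b-> q0 -b-> q6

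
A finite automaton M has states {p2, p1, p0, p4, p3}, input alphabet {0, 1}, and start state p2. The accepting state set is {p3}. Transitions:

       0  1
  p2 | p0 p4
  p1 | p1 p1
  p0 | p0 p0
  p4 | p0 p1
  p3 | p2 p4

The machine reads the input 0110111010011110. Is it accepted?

Trace: p2 -0-> p0 -1-> p0 -1-> p0 -0-> p0 -1-> p0 -1-> p0 -1-> p0 -0-> p0 -1-> p0 -0-> p0 -0-> p0 -1-> p0 -1-> p0 -1-> p0 -1-> p0 -0-> p0
End state p0 is not accepting.

No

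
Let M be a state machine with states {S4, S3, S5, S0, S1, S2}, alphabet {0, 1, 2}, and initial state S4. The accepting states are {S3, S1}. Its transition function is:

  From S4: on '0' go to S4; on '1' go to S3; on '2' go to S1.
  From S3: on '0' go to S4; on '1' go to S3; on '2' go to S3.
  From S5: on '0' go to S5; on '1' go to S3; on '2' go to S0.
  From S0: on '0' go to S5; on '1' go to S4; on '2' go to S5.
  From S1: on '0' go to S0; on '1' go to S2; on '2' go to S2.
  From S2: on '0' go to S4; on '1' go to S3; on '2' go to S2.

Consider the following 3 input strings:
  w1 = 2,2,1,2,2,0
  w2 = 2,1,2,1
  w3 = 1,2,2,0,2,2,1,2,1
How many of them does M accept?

w1: Trace: S4 -2-> S1 -2-> S2 -1-> S3 -2-> S3 -2-> S3 -0-> S4  → end S4, rejected
w2: Trace: S4 -2-> S1 -1-> S2 -2-> S2 -1-> S3  → end S3, accepted
w3: Trace: S4 -1-> S3 -2-> S3 -2-> S3 -0-> S4 -2-> S1 -2-> S2 -1-> S3 -2-> S3 -1-> S3  → end S3, accepted

2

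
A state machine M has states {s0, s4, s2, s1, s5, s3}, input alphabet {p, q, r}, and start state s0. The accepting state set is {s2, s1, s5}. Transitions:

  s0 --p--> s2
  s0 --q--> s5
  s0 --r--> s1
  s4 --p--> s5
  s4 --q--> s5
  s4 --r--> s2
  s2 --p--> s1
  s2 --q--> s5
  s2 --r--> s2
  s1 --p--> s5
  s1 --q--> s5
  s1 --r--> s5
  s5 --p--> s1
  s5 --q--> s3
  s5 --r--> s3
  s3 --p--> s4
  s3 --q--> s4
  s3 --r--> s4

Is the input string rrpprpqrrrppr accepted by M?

No

start at s0
read 'r': s0 → s1
read 'r': s1 → s5
read 'p': s5 → s1
read 'p': s1 → s5
read 'r': s5 → s3
read 'p': s3 → s4
read 'q': s4 → s5
read 'r': s5 → s3
read 'r': s3 → s4
read 'r': s4 → s2
read 'p': s2 → s1
read 'p': s1 → s5
read 'r': s5 → s3
End state s3 is not accepting.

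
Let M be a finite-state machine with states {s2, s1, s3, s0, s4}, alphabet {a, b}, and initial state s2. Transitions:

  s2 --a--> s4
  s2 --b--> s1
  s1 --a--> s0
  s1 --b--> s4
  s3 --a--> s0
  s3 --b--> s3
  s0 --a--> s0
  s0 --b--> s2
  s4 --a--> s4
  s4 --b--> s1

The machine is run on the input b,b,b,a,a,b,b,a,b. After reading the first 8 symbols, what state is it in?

start at s2
read 'b': s2 → s1
read 'b': s1 → s4
read 'b': s4 → s1
read 'a': s1 → s0
read 'a': s0 → s0
read 'b': s0 → s2
read 'b': s2 → s1
read 'a': s1 → s0
After 8 symbols: s0.

s0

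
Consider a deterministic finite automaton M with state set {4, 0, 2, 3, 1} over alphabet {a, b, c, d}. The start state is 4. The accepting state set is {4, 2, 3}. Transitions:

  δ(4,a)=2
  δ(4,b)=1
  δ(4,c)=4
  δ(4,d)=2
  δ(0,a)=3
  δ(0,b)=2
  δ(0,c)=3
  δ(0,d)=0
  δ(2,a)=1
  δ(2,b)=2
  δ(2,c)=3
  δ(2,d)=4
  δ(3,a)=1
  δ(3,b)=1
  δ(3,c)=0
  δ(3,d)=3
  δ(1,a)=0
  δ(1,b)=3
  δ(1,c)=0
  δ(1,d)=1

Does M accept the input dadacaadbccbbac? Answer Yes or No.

start at 4
read 'd': 4 → 2
read 'a': 2 → 1
read 'd': 1 → 1
read 'a': 1 → 0
read 'c': 0 → 3
read 'a': 3 → 1
read 'a': 1 → 0
read 'd': 0 → 0
read 'b': 0 → 2
read 'c': 2 → 3
read 'c': 3 → 0
read 'b': 0 → 2
read 'b': 2 → 2
read 'a': 2 → 1
read 'c': 1 → 0
End state 0 is not accepting.

No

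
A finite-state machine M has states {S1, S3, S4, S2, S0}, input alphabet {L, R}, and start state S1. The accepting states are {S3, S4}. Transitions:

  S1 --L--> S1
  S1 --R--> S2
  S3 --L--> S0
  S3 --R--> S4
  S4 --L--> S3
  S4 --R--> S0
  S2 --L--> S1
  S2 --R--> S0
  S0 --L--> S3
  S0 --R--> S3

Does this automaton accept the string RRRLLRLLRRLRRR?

S1 → S2 → S0 → S3 → S0 → S3 → S4 → S3 → S0 → S3 → S4 → S3 → S4 → S0 → S3
End state S3 is accepting.

Yes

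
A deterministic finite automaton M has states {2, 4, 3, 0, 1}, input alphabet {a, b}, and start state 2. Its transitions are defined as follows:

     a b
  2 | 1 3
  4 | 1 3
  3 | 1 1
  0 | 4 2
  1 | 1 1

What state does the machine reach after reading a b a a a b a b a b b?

start at 2
read 'a': 2 → 1
read 'b': 1 → 1
read 'a': 1 → 1
read 'a': 1 → 1
read 'a': 1 → 1
read 'b': 1 → 1
read 'a': 1 → 1
read 'b': 1 → 1
read 'a': 1 → 1
read 'b': 1 → 1
read 'b': 1 → 1

1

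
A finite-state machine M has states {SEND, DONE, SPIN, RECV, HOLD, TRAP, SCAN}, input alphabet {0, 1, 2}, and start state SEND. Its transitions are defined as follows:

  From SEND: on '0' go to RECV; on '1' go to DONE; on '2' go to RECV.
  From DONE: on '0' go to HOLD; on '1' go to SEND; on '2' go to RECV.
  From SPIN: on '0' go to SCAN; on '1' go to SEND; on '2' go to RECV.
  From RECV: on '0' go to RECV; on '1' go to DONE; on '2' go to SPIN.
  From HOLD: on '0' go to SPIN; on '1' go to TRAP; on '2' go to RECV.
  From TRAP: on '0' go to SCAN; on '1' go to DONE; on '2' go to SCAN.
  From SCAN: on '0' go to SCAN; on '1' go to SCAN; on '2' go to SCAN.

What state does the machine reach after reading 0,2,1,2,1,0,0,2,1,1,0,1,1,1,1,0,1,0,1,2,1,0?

SCAN

Trace: SEND -0-> RECV -2-> SPIN -1-> SEND -2-> RECV -1-> DONE -0-> HOLD -0-> SPIN -2-> RECV -1-> DONE -1-> SEND -0-> RECV -1-> DONE -1-> SEND -1-> DONE -1-> SEND -0-> RECV -1-> DONE -0-> HOLD -1-> TRAP -2-> SCAN -1-> SCAN -0-> SCAN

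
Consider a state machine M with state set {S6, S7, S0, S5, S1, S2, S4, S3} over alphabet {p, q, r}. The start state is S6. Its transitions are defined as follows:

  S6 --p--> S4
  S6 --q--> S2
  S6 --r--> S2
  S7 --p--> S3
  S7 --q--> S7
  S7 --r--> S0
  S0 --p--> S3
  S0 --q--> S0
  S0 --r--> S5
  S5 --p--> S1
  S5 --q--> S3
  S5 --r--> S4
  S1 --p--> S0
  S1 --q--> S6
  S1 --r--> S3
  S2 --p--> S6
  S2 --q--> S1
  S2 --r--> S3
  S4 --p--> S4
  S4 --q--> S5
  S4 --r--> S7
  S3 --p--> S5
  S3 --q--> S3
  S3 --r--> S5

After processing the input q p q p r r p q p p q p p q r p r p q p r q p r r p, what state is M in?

S1

Trace: S6 -q-> S2 -p-> S6 -q-> S2 -p-> S6 -r-> S2 -r-> S3 -p-> S5 -q-> S3 -p-> S5 -p-> S1 -q-> S6 -p-> S4 -p-> S4 -q-> S5 -r-> S4 -p-> S4 -r-> S7 -p-> S3 -q-> S3 -p-> S5 -r-> S4 -q-> S5 -p-> S1 -r-> S3 -r-> S5 -p-> S1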